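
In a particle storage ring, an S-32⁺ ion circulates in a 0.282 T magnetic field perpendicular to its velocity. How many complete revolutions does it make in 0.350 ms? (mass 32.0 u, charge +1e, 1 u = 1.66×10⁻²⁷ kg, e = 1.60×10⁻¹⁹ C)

T = 2πm/(qB) = 2π(5.312×10^-26) / [(1×1.60×10^-19)(0.282)] = 7.3972×10^-6 s.
N = t/T = 3.50×10^-4 / 7.3972×10^-6 ≈ 47.32, so 47 complete revolutions.

N = 47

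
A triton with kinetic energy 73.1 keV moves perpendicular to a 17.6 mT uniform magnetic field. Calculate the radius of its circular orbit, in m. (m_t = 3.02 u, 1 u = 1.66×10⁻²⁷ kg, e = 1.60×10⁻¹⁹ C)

r ≈ 3.85 m

Convert the energy: K = 73.1 keV = 1.17×10^-14 J.
v = √(2K/m) = √(2·1.17×10^-14/5.01×10^-27) = 2.16×10^6 m/s.
r = mv/(qB) = (5.01×10^-27)(2.16×10^6) / [(1×1.60×10^-19)(0.0176)] = 3.85 m.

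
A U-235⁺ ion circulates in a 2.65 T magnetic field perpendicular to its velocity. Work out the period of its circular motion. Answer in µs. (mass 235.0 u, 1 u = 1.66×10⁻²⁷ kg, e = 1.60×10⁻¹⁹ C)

T ≈ 5.78 µs

The cyclotron period is independent of speed: T = 2πm/(qB).
T = 2π(3.90×10^-25) / [(1×1.60×10^-19)(2.65)] = 5.78×10^-6 s.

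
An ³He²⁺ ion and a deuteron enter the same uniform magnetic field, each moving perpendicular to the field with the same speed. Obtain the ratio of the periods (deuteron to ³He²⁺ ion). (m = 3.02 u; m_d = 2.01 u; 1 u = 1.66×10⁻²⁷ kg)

ratio ≈ 1.33

T = 2πm/(qB) is independent of speed, so T₂/T₁ = (m₂/q₂)/(m₁/q₁).
T_{deuteron}/T_{³He²⁺ ion} = (3.34×10^-27/1e) / (5.01×10^-27/2e) = 1.33.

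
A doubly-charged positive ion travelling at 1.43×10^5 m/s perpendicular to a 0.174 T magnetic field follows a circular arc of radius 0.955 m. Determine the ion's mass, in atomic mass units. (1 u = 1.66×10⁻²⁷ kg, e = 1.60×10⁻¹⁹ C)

m ≈ 224 u

qvB = mv²/r ⇒ m = qBr/v.
m = (2×1.60×10^-19)(0.174)(0.955) / (1.43×10^5) = 3.72×10^-25 kg = 224 u.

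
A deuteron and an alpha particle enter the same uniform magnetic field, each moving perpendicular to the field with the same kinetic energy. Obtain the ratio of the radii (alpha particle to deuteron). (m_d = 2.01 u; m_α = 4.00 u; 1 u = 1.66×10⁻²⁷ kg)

r = √(2mK)/(qB) ⇒ at equal K, r ∝ √m/q.
r_{alpha particle}/r_{deuteron} = 0.705.

ratio ≈ 0.705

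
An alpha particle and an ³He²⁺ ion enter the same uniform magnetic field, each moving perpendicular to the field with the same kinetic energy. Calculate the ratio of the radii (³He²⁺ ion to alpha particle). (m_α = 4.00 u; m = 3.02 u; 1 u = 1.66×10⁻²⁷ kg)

ratio ≈ 0.869

r = √(2mK)/(qB) ⇒ at equal K, r ∝ √m/q.
r_{³He²⁺ ion}/r_{alpha particle} = 0.869.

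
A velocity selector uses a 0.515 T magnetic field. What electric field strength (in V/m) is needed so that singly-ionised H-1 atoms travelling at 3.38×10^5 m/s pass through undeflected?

qE = qvB ⇒ E = vB = (3.38×10^5)(0.515) = 1.74×10^5 V/m.

E ≈ 1.74×10^5 V/m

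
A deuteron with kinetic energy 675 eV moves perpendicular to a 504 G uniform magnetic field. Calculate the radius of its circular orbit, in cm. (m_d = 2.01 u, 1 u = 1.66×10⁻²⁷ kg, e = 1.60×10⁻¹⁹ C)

Convert the energy: K = 675 eV = 1.08×10^-16 J.
v = √(2K/m) = √(2·1.08×10^-16/3.34×10^-27) = 2.54×10^5 m/s.
r = mv/(qB) = (3.34×10^-27)(2.54×10^5) / [(1×1.60×10^-19)(0.0504)] = 0.105 m.

r ≈ 10.5 cm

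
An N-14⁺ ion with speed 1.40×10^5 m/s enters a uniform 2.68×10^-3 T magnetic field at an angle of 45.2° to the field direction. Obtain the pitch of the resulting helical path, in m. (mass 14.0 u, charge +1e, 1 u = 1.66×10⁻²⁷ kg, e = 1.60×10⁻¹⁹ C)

pitch ≈ 33.6 m

The velocity component along B is v∥ = v cos45.2° = 9.86×10^4 m/s.
The cyclotron period T = 2πm/(qB) = 3.41×10^-4 s is set by m, q, B alone.
Pitch = v∥·T = (9.86×10^4)(3.41×10^-4) = 33.6 m.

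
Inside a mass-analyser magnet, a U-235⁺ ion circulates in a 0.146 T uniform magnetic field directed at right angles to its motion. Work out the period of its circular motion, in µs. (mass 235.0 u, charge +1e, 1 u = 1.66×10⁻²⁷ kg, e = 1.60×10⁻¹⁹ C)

The cyclotron period is independent of speed: T = 2πm/(qB).
T = 2π(3.90×10^-25) / [(1×1.60×10^-19)(0.146)] = 1.05×10^-4 s.

T ≈ 105 µs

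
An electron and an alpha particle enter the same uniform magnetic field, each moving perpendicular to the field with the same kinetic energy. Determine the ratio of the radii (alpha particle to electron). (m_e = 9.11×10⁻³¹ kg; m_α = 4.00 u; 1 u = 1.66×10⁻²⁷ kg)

ratio ≈ 42.7

r = √(2mK)/(qB) ⇒ at equal K, r ∝ √m/q.
r_{alpha particle}/r_{electron} = 42.7.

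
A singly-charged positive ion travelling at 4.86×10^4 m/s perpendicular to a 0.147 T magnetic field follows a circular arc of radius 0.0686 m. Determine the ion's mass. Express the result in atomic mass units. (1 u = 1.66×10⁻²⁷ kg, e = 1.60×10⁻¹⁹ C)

qvB = mv²/r ⇒ m = qBr/v.
m = (1×1.60×10^-19)(0.147)(0.0686) / (4.86×10^4) = 3.32×10^-26 kg = 20.0 u.

m ≈ 20.0 u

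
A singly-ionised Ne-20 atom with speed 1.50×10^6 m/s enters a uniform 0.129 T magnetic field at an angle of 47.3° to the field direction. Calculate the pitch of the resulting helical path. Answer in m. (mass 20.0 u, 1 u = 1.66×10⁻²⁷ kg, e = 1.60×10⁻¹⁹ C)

The velocity component along B is v∥ = v cos47.3° = 1.02×10^6 m/s.
The cyclotron period T = 2πm/(qB) = 1.01×10^-5 s is set by m, q, B alone.
Pitch = v∥·T = (1.02×10^6)(1.01×10^-5) = 10.3 m.

pitch ≈ 10.3 m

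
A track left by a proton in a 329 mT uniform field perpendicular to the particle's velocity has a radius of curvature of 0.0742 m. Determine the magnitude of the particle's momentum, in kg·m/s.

Since qvB = mv²/r, the momentum p = mv = qBr.
p = (1×1.60×10^-19)(0.329)(0.0742) = 3.91×10^-21 kg·m/s.

p ≈ 3.91×10^-21 kg·m/s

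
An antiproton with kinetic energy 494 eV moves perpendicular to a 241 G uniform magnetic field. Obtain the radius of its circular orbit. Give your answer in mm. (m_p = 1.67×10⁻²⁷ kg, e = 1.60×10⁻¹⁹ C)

Convert the energy: K = 494 eV = 7.90×10^-17 J.
v = √(2K/m) = √(2·7.90×10^-17/1.67×10^-27) = 3.08×10^5 m/s.
r = mv/(qB) = (1.67×10^-27)(3.08×10^5) / [(1×1.60×10^-19)(0.0241)] = 0.133 m.

r ≈ 133 mm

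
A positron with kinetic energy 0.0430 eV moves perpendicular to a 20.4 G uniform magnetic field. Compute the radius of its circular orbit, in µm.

Convert the energy: K = 0.0430 eV = 6.88×10^-21 J.
v = √(2K/m) = √(2·6.88×10^-21/9.11×10^-31) = 1.23×10^5 m/s.
r = mv/(qB) = (9.11×10^-31)(1.23×10^5) / [(1×1.60×10^-19)(2.04×10^-3)] = 3.43×10^-4 m.

r ≈ 343 µm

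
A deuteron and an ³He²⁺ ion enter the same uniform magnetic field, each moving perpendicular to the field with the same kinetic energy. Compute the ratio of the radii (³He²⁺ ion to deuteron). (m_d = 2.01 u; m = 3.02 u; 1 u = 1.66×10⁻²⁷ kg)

ratio ≈ 0.613

r = √(2mK)/(qB) ⇒ at equal K, r ∝ √m/q.
r_{³He²⁺ ion}/r_{deuteron} = 0.613.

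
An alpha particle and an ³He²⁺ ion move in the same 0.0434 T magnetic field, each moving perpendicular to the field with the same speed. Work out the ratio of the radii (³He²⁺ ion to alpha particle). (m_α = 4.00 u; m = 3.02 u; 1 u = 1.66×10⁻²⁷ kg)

ratio ≈ 0.755

r = mv/(qB) ⇒ at equal v, r ∝ m/q.
r_{³He²⁺ ion}/r_{alpha particle} = 0.755.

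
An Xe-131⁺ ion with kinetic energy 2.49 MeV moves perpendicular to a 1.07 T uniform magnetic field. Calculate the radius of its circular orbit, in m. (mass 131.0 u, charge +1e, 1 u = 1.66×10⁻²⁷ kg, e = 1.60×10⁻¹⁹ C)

r ≈ 2.43 m

Convert the energy: K = 2.49 MeV = 3.98×10^-13 J.
v = √(2K/m) = √(2·3.98×10^-13/2.17×10^-25) = 1.91×10^6 m/s.
r = mv/(qB) = (2.17×10^-25)(1.91×10^6) / [(1×1.60×10^-19)(1.07)] = 2.43 m.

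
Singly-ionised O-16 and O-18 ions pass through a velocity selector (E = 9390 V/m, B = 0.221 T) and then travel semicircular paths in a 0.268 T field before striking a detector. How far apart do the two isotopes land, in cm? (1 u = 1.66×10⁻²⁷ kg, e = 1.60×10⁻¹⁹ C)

Both emerge at v = E/B₁ = 4.25×10^4 m/s.
r = mv/(qB₂), so r₁ = 0.02632 m and r₂ = 0.02961 m, giving Δr = 3.29×10^-3 m.
After a semicircle each ion lands a diameter 2r from the entry slit, so the separation is 2Δr = 6.58×10^-3 m.

Δd ≈ 0.658 cm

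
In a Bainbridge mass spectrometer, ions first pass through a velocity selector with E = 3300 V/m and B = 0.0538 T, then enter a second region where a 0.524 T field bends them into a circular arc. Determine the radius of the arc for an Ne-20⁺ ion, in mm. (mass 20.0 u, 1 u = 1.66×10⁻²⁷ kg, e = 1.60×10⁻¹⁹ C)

The selector passes v = E/B = 3300/0.0538 = 6.13×10^4 m/s.
In the deflection region, r = mv/(qB₂) = (3.32×10^-26)(6.13×10^4) / [(1×1.60×10^-19)(0.524)] = 0.0243 m.

r ≈ 24.3 mm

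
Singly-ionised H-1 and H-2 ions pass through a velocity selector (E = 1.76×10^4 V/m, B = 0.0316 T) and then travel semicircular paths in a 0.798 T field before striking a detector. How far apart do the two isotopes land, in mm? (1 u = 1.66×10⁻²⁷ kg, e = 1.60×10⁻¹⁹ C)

Both emerge at v = E/B₁ = 5.57×10^5 m/s.
r = mv/(qB₂), so r₁ = 7.241×10^-3 m and r₂ = 0.01448 m, giving Δr = 7.24×10^-3 m.
After a semicircle each ion lands a diameter 2r from the entry slit, so the separation is 2Δr = 0.0145 m.

Δd ≈ 14.5 mm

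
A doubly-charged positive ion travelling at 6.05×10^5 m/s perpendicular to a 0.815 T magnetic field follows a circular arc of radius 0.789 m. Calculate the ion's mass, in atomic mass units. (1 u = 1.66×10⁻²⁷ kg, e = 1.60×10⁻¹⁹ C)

qvB = mv²/r ⇒ m = qBr/v.
m = (2×1.60×10^-19)(0.815)(0.789) / (6.05×10^5) = 3.40×10^-25 kg = 205 u.

m ≈ 205 u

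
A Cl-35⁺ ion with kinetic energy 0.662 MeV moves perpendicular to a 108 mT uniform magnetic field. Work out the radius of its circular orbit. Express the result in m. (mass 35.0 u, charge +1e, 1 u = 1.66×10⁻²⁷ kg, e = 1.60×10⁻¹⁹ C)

r ≈ 6.42 m

Convert the energy: K = 0.662 MeV = 1.06×10^-13 J.
v = √(2K/m) = √(2·1.06×10^-13/5.81×10^-26) = 1.91×10^6 m/s.
r = mv/(qB) = (5.81×10^-26)(1.91×10^6) / [(1×1.60×10^-19)(0.108)] = 6.42 m.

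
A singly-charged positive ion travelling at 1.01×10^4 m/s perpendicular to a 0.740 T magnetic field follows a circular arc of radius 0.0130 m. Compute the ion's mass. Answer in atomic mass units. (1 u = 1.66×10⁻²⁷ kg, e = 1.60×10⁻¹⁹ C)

m ≈ 91.8 u

qvB = mv²/r ⇒ m = qBr/v.
m = (1×1.60×10^-19)(0.740)(0.0130) / (1.01×10^4) = 1.52×10^-25 kg = 91.8 u.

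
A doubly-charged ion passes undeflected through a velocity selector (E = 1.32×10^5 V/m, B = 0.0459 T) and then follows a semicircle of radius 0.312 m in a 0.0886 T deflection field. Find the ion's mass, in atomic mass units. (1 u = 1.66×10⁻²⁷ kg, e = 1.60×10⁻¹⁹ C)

v = E/B₁ = 2.88×10^6 m/s.
From r = mv/(qB₂), m = qB₂r/v = (2×1.60×10^-19)(0.0886)(0.312) / (2.88×10^6) = 3.08×10^-27 kg.
In atomic mass units: m = 3.08×10^-27 / 1.66×10^-27 = 1.85 u.

m ≈ 1.85 u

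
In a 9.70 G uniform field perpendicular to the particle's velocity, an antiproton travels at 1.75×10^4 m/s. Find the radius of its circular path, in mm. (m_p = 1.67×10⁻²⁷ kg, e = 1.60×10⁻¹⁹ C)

The magnetic force provides the centripetal force: qvB = mv²/r, so r = mv/(qB).
r = (1.67×10^-27 kg)(1.75×10^4 m/s) / [(1×1.60×10^-19 C)(9.70×10^-4 T)] = 0.188 m.

r ≈ 188 mm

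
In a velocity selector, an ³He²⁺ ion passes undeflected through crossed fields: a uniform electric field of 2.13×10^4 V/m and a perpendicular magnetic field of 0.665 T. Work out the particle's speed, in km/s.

For zero net force, qE = qvB, so v = E/B.
v = (2.13×10^4) / (0.665) = 3.20×10^4 m/s.

v ≈ 32.0 km/s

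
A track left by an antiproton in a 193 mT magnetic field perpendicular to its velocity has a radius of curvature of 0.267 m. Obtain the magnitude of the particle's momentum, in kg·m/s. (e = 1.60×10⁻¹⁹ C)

p ≈ 8.24×10^-21 kg·m/s

Since qvB = mv²/r, the momentum p = mv = qBr.
p = (1×1.60×10^-19)(0.193)(0.267) = 8.24×10^-21 kg·m/s.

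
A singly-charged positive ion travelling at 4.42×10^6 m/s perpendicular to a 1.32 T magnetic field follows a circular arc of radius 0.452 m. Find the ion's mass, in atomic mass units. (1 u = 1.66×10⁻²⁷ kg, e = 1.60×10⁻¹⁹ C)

qvB = mv²/r ⇒ m = qBr/v.
m = (1×1.60×10^-19)(1.32)(0.452) / (4.42×10^6) = 2.16×10^-26 kg = 13.0 u.

m ≈ 13.0 u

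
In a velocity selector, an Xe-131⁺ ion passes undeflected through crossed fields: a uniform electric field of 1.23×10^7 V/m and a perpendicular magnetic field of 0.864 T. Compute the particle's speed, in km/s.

v ≈ 14200 km/s

For zero net force, qE = qvB, so v = E/B.
v = (1.23×10^7) / (0.864) = 1.42×10^7 m/s.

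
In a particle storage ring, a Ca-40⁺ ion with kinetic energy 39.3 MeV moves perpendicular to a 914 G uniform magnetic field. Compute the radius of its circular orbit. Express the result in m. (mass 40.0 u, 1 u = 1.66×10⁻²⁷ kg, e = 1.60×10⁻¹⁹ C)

Convert the energy: K = 39.3 MeV = 6.29×10^-12 J.
v = √(2K/m) = √(2·6.29×10^-12/6.64×10^-26) = 1.38×10^7 m/s.
r = mv/(qB) = (6.64×10^-26)(1.38×10^7) / [(1×1.60×10^-19)(0.0914)] = 62.5 m.

r ≈ 62.5 m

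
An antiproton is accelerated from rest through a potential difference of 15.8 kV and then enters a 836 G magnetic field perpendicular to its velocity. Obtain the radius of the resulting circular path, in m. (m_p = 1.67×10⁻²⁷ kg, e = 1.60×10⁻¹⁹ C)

The kinetic energy gained is K = qV = (1×1.60×10^-19)(1.58×10^4) = 2.53×10^-15 J.
v = √(2K/m) = 1.74×10^6 m/s.
r = mv/(qB) = (1.67×10^-27)(1.74×10^6) / [(1×1.60×10^-19)(0.0836)] = 0.217 m.

r ≈ 0.217 m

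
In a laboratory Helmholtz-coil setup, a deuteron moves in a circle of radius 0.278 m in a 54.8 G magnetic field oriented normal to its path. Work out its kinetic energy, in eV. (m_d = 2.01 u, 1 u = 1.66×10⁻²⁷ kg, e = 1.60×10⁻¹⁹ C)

K ≈ 55.6 eV

v = qBr/m = (1×1.60×10^-19)(5.48×10^-3)(0.278) / (3.34×10^-27) = 7.31×10^4 m/s.
K = ½mv² = 0.5·(3.34×10^-27)·(7.31×10^4)² = 8.90×10^-18 J = 55.6 eV.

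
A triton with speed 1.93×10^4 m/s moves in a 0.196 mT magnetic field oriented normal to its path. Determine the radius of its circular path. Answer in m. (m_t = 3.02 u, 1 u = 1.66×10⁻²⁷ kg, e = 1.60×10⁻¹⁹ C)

The magnetic force provides the centripetal force: qvB = mv²/r, so r = mv/(qB).
r = (5.01×10^-27 kg)(1.93×10^4 m/s) / [(1×1.60×10^-19 C)(1.96×10^-4 T)] = 3.09 m.

r ≈ 3.09 m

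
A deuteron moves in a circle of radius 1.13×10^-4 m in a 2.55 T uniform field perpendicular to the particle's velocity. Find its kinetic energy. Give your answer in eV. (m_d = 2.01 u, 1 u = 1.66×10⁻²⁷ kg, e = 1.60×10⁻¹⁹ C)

v = qBr/m = (1×1.60×10^-19)(2.55)(1.13×10^-4) / (3.34×10^-27) = 1.38×10^4 m/s.
K = ½mv² = 0.5·(3.34×10^-27)·(1.38×10^4)² = 3.19×10^-19 J = 1.99 eV.

K ≈ 1.99 eV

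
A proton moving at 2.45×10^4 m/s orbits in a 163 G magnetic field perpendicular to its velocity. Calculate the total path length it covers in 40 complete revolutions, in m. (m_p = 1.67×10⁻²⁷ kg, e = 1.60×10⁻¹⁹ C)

L ≈ 3.94 m

r = mv/(qB) = 0.0157 m, so one revolution covers 2πr = 0.0986 m.
In 40 revolutions: L = 40·2πr = 3.94 m.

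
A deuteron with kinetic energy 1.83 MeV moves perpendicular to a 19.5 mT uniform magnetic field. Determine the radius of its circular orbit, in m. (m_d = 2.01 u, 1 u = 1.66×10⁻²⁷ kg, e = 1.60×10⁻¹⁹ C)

Convert the energy: K = 1.83 MeV = 2.93×10^-13 J.
v = √(2K/m) = √(2·2.93×10^-13/3.34×10^-27) = 1.32×10^7 m/s.
r = mv/(qB) = (3.34×10^-27)(1.32×10^7) / [(1×1.60×10^-19)(0.0195)] = 14.2 m.

r ≈ 14.2 m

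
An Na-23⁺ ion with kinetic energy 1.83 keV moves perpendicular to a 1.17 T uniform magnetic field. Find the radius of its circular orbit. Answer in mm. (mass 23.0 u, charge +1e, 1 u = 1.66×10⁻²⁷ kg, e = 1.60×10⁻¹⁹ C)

r ≈ 25.3 mm

Convert the energy: K = 1.83 keV = 2.93×10^-16 J.
v = √(2K/m) = √(2·2.93×10^-16/3.82×10^-26) = 1.24×10^5 m/s.
r = mv/(qB) = (3.82×10^-26)(1.24×10^5) / [(1×1.60×10^-19)(1.17)] = 0.0253 m.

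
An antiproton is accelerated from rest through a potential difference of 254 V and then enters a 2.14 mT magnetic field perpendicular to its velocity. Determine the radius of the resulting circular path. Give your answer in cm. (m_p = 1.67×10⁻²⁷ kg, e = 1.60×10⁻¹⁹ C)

The kinetic energy gained is K = qV = (1×1.60×10^-19)(254) = 4.06×10^-17 J.
v = √(2K/m) = 2.21×10^5 m/s.
r = mv/(qB) = (1.67×10^-27)(2.21×10^5) / [(1×1.60×10^-19)(2.14×10^-3)] = 1.08 m.

r ≈ 108 cm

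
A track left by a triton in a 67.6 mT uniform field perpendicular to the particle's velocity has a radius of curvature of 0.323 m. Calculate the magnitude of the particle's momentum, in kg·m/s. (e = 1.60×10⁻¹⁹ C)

p ≈ 3.49×10^-21 kg·m/s

Since qvB = mv²/r, the momentum p = mv = qBr.
p = (1×1.60×10^-19)(0.0676)(0.323) = 3.49×10^-21 kg·m/s.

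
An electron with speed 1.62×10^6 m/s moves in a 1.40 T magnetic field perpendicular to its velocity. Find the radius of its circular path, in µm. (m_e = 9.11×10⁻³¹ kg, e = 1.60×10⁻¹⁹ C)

The magnetic force provides the centripetal force: qvB = mv²/r, so r = mv/(qB).
r = (9.11×10^-31 kg)(1.62×10^6 m/s) / [(1×1.60×10^-19 C)(1.40 T)] = 6.59×10^-6 m.

r ≈ 6.59 µm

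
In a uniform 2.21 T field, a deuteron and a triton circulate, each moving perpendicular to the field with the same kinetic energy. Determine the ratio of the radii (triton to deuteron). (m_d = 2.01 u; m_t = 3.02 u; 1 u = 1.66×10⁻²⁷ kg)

r = √(2mK)/(qB) ⇒ at equal K, r ∝ √m/q.
r_{triton}/r_{deuteron} = 1.23.

ratio ≈ 1.23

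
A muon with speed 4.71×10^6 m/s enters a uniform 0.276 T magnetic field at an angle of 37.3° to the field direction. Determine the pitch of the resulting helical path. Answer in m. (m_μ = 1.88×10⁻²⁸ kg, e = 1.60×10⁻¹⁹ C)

The velocity component along B is v∥ = v cos37.3° = 3.75×10^6 m/s.
The cyclotron period T = 2πm/(qB) = 2.67×10^-8 s is set by m, q, B alone.
Pitch = v∥·T = (3.75×10^6)(2.67×10^-8) = 0.100 m.

pitch ≈ 0.100 m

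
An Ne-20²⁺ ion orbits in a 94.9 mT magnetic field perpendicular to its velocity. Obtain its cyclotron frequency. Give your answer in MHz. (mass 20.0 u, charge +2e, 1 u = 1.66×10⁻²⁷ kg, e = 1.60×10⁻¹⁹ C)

f ≈ 0.146 MHz

f = qB/(2πm) = (2×1.60×10^-19)(0.0949) / [2π(3.32×10^-26)] = 1.46×10^5 Hz.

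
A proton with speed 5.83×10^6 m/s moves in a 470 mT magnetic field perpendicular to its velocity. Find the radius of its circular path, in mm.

r ≈ 129 mm

The magnetic force provides the centripetal force: qvB = mv²/r, so r = mv/(qB).
r = (1.67×10^-27 kg)(5.83×10^6 m/s) / [(1×1.60×10^-19 C)(0.470 T)] = 0.129 m.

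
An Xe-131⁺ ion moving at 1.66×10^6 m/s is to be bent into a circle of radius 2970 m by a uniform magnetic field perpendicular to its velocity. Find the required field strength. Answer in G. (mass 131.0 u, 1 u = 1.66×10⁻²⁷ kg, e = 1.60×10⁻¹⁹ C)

B ≈ 7.60 G

qvB = mv²/r gives B = mv/(qr).
B = (2.17×10^-25)(1.66×10^6) / [(1×1.60×10^-19)(2970)] = 7.60×10^-4 T.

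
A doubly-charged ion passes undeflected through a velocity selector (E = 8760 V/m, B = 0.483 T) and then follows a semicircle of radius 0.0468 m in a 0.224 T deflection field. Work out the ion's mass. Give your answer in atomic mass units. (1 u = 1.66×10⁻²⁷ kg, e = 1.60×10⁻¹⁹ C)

m ≈ 111 u

v = E/B₁ = 1.81×10^4 m/s.
From r = mv/(qB₂), m = qB₂r/v = (2×1.60×10^-19)(0.224)(0.0468) / (1.81×10^4) = 1.85×10^-25 kg.
In atomic mass units: m = 1.85×10^-25 / 1.66×10^-27 = 111 u.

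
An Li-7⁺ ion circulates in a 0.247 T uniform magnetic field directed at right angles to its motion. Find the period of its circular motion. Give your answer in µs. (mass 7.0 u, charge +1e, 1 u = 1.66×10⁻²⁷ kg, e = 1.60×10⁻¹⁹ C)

The cyclotron period is independent of speed: T = 2πm/(qB).
T = 2π(1.16×10^-26) / [(1×1.60×10^-19)(0.247)] = 1.85×10^-6 s.

T ≈ 1.85 µs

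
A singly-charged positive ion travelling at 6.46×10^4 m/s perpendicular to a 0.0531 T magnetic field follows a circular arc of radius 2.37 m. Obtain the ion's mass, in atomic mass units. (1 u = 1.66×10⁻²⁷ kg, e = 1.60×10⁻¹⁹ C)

m ≈ 188 u

qvB = mv²/r ⇒ m = qBr/v.
m = (1×1.60×10^-19)(0.0531)(2.37) / (6.46×10^4) = 3.12×10^-25 kg = 188 u.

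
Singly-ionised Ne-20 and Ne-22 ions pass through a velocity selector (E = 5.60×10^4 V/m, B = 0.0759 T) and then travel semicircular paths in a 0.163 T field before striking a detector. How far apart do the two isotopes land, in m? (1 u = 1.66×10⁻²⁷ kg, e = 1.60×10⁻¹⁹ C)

Δd ≈ 0.188 m

Both emerge at v = E/B₁ = 7.38×10^5 m/s.
r = mv/(qB₂), so r₁ = 0.93924 m and r₂ = 1.0332 m, giving Δr = 0.0939 m.
After a semicircle each ion lands a diameter 2r from the entry slit, so the separation is 2Δr = 0.188 m.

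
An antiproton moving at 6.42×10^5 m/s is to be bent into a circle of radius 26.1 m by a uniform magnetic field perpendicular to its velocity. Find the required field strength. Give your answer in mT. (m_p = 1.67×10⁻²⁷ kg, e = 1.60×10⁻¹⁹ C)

B ≈ 0.257 mT

qvB = mv²/r gives B = mv/(qr).
B = (1.67×10^-27)(6.42×10^5) / [(1×1.60×10^-19)(26.1)] = 2.57×10^-4 T.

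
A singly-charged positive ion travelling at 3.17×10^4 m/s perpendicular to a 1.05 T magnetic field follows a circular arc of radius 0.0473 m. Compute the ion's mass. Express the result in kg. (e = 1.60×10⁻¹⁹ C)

qvB = mv²/r ⇒ m = qBr/v.
m = (1×1.60×10^-19)(1.05)(0.0473) / (3.17×10^4) = 2.51×10^-25 kg.

m ≈ 2.51×10^-25 kg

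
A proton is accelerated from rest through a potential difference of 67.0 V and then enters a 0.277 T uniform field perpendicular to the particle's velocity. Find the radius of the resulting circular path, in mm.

r ≈ 4.27 mm

The kinetic energy gained is K = qV = (1×1.60×10^-19)(67.0) = 1.07×10^-17 J.
v = √(2K/m) = 1.13×10^5 m/s.
r = mv/(qB) = (1.67×10^-27)(1.13×10^5) / [(1×1.60×10^-19)(0.277)] = 4.27×10^-3 m.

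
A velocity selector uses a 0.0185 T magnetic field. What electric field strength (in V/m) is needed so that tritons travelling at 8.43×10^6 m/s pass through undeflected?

E ≈ 1.56×10^5 V/m

qE = qvB ⇒ E = vB = (8.43×10^6)(0.0185) = 1.56×10^5 V/m.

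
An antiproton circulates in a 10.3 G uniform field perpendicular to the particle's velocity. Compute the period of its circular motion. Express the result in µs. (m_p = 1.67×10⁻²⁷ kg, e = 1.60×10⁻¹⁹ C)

T ≈ 63.7 µs

The cyclotron period is independent of speed: T = 2πm/(qB).
T = 2π(1.67×10^-27) / [(1×1.60×10^-19)(1.03×10^-3)] = 6.37×10^-5 s.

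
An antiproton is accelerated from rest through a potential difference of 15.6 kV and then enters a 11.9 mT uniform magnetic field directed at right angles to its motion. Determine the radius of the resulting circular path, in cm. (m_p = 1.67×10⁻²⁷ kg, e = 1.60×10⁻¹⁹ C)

r ≈ 152 cm

The kinetic energy gained is K = qV = (1×1.60×10^-19)(1.56×10^4) = 2.50×10^-15 J.
v = √(2K/m) = 1.73×10^6 m/s.
r = mv/(qB) = (1.67×10^-27)(1.73×10^6) / [(1×1.60×10^-19)(0.0119)] = 1.52 m.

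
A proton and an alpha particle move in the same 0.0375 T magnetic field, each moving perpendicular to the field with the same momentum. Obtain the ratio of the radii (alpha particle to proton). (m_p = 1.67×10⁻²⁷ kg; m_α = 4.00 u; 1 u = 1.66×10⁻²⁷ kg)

ratio ≈ 0.500

r = p/(qB) ⇒ at equal p, r ∝ 1/q.
r_{alpha particle}/r_{proton} = 0.500.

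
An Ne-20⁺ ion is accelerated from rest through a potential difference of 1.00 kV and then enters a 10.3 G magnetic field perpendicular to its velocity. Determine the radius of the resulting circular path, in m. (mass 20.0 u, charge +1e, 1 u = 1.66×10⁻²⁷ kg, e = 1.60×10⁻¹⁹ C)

r ≈ 19.8 m

The kinetic energy gained is K = qV = (1×1.60×10^-19)(1000) = 1.60×10^-16 J.
v = √(2K/m) = 9.82×10^4 m/s.
r = mv/(qB) = (3.32×10^-26)(9.82×10^4) / [(1×1.60×10^-19)(1.03×10^-3)] = 19.8 m.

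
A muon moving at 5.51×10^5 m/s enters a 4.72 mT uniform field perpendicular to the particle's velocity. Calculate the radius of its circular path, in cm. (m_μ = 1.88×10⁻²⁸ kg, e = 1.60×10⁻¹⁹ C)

r ≈ 13.7 cm

The magnetic force provides the centripetal force: qvB = mv²/r, so r = mv/(qB).
r = (1.88×10^-28 kg)(5.51×10^5 m/s) / [(1×1.60×10^-19 C)(4.72×10^-3 T)] = 0.137 m.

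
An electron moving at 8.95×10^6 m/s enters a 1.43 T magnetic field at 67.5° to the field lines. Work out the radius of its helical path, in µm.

Only the perpendicular component v⊥ = v sin67.5° = 8.27×10^6 m/s is bent by the field.
r = m v⊥ /(qB) = (9.11×10^-31)(8.27×10^6) / [(1×1.60×10^-19)(1.43)] = 3.29×10^-5 m.

r ≈ 32.9 µm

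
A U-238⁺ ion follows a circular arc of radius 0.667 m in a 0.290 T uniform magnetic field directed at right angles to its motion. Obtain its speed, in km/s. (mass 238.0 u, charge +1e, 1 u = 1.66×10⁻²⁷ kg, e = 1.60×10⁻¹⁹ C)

v ≈ 78.3 km/s

From qvB = mv²/r, v = qBr/m.
v = (1×1.60×10^-19)(0.290)(0.667) / (3.95×10^-25) = 7.83×10^4 m/s.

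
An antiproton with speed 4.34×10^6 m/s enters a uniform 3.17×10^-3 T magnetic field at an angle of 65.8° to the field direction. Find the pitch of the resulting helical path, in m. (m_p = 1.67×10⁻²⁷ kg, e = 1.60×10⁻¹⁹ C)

pitch ≈ 36.8 m

The velocity component along B is v∥ = v cos65.8° = 1.78×10^6 m/s.
The cyclotron period T = 2πm/(qB) = 2.07×10^-5 s is set by m, q, B alone.
Pitch = v∥·T = (1.78×10^6)(2.07×10^-5) = 36.8 m.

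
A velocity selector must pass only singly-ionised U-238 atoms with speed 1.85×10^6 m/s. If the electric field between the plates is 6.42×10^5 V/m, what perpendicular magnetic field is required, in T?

qE = qvB ⇒ B = E/v = (6.42×10^5) / (1.85×10^6) = 0.347 T.

B ≈ 0.347 T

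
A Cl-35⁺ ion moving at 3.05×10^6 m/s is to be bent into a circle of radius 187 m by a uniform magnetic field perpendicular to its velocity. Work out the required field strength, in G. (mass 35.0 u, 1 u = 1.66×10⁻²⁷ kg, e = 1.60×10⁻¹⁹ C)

qvB = mv²/r gives B = mv/(qr).
B = (5.81×10^-26)(3.05×10^6) / [(1×1.60×10^-19)(187)] = 5.92×10^-3 T.

B ≈ 59.2 G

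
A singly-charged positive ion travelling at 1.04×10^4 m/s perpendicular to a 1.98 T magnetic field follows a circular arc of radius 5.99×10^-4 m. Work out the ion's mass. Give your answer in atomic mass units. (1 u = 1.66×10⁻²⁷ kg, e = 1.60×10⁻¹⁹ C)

qvB = mv²/r ⇒ m = qBr/v.
m = (1×1.60×10^-19)(1.98)(5.99×10^-4) / (1.04×10^4) = 1.82×10^-26 kg = 11.0 u.

m ≈ 11.0 u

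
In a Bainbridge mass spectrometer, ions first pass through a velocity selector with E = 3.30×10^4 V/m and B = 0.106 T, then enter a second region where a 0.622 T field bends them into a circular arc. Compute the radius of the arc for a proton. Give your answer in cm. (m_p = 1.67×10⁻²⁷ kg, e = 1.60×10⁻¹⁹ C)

r ≈ 0.522 cm

The selector passes v = E/B = 3.30×10^4/0.106 = 3.11×10^5 m/s.
In the deflection region, r = mv/(qB₂) = (1.67×10^-27)(3.11×10^5) / [(1×1.60×10^-19)(0.622)] = 5.22×10^-3 m.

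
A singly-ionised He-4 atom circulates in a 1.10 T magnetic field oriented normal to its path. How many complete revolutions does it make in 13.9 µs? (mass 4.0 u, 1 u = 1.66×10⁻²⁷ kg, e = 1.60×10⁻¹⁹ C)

T = 2πm/(qB) = 2π(6.64×10^-27) / [(1×1.60×10^-19)(1.10)] = 2.3705×10^-7 s.
N = t/T = 1.39×10^-5 / 2.3705×10^-7 ≈ 58.64, so 58 complete revolutions.

N = 58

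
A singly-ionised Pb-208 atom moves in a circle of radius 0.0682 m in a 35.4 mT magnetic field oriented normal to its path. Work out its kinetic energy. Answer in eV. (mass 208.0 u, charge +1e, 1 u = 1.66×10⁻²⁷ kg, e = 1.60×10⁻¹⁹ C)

v = qBr/m = (1×1.60×10^-19)(0.0354)(0.0682) / (3.45×10^-25) = 1120 m/s.
K = ½mv² = 0.5·(3.45×10^-25)·(1120)² = 2.16×10^-19 J = 1.35 eV.

K ≈ 1.35 eV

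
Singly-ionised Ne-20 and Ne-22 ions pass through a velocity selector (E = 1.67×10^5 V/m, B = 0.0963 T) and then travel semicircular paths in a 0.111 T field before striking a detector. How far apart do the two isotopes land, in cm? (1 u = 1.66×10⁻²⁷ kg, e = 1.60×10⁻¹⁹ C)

Δd ≈ 64.8 cm

Both emerge at v = E/B₁ = 1.73×10^6 m/s.
r = mv/(qB₂), so r₁ = 3.242 m and r₂ = 3.566 m, giving Δr = 0.324 m.
After a semicircle each ion lands a diameter 2r from the entry slit, so the separation is 2Δr = 0.648 m.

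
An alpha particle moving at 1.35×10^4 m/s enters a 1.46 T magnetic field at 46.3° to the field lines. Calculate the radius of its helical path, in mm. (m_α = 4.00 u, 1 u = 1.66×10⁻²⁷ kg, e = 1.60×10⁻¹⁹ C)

r ≈ 0.139 mm

Only the perpendicular component v⊥ = v sin46.3° = 9760 m/s is bent by the field.
r = m v⊥ /(qB) = (6.64×10^-27)(9760) / [(2×1.60×10^-19)(1.46)] = 1.39×10^-4 m.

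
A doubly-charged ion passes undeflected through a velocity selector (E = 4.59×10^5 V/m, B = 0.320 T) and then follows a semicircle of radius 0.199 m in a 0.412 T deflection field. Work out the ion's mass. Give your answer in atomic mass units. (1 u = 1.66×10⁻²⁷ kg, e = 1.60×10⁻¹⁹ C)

v = E/B₁ = 1.43×10^6 m/s.
From r = mv/(qB₂), m = qB₂r/v = (2×1.60×10^-19)(0.412)(0.199) / (1.43×10^6) = 1.83×10^-26 kg.
In atomic mass units: m = 1.83×10^-26 / 1.66×10^-27 = 11.0 u.

m ≈ 11.0 u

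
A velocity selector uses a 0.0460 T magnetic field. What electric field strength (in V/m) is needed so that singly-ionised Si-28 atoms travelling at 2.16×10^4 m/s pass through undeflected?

qE = qvB ⇒ E = vB = (2.16×10^4)(0.0460) = 994 V/m.

E ≈ 994 V/m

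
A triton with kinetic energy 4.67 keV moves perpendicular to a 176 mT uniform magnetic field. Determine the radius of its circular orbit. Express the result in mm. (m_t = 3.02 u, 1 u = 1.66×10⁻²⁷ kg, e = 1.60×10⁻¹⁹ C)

r ≈ 97.2 mm

Convert the energy: K = 4.67 keV = 7.47×10^-16 J.
v = √(2K/m) = √(2·7.47×10^-16/5.01×10^-27) = 5.46×10^5 m/s.
r = mv/(qB) = (5.01×10^-27)(5.46×10^5) / [(1×1.60×10^-19)(0.176)] = 0.0972 m.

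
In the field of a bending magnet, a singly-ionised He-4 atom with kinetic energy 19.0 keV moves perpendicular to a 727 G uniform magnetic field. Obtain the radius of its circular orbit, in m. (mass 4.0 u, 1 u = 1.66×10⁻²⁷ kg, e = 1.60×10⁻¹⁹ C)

Convert the energy: K = 19.0 keV = 3.04×10^-15 J.
v = √(2K/m) = √(2·3.04×10^-15/6.64×10^-27) = 9.57×10^5 m/s.
r = mv/(qB) = (6.64×10^-27)(9.57×10^5) / [(1×1.60×10^-19)(0.0727)] = 0.546 m.

r ≈ 0.546 m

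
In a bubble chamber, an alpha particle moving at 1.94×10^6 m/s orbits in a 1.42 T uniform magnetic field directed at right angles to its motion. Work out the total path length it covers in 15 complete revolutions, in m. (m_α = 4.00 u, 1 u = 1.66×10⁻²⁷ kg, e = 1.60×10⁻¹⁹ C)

r = mv/(qB) = 0.0283 m, so one revolution covers 2πr = 0.178 m.
In 15 revolutions: L = 15·2πr = 2.67 m.

L ≈ 2.67 m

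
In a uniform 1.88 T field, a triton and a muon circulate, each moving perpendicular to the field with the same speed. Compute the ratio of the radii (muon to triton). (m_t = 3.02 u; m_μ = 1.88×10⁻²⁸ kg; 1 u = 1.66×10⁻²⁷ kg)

r = mv/(qB) ⇒ at equal v, r ∝ m/q.
r_{muon}/r_{triton} = 0.0375.

ratio ≈ 0.0375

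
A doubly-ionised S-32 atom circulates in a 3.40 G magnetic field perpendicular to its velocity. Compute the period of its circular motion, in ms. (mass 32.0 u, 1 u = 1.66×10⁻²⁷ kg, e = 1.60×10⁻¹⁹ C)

The cyclotron period is independent of speed: T = 2πm/(qB).
T = 2π(5.31×10^-26) / [(2×1.60×10^-19)(3.40×10^-4)] = 3.07×10^-3 s.

T ≈ 3.07 ms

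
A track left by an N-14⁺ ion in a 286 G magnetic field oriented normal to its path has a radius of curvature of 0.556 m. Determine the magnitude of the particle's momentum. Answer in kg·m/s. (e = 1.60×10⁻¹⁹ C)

p ≈ 2.54×10^-21 kg·m/s

Since qvB = mv²/r, the momentum p = mv = qBr.
p = (1×1.60×10^-19)(0.0286)(0.556) = 2.54×10^-21 kg·m/s.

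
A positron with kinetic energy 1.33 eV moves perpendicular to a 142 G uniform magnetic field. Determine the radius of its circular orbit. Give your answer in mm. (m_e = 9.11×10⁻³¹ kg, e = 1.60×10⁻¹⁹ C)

r ≈ 0.274 mm

Convert the energy: K = 1.33 eV = 2.13×10^-19 J.
v = √(2K/m) = √(2·2.13×10^-19/9.11×10^-31) = 6.84×10^5 m/s.
r = mv/(qB) = (9.11×10^-31)(6.84×10^5) / [(1×1.60×10^-19)(0.0142)] = 2.74×10^-4 m.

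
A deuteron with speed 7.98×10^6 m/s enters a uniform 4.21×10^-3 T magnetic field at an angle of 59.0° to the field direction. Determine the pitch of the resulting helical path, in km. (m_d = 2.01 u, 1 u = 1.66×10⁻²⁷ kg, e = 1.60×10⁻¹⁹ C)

pitch ≈ 0.128 km

The velocity component along B is v∥ = v cos59.0° = 4.11×10^6 m/s.
The cyclotron period T = 2πm/(qB) = 3.11×10^-5 s is set by m, q, B alone.
Pitch = v∥·T = (4.11×10^6)(3.11×10^-5) = 128 m.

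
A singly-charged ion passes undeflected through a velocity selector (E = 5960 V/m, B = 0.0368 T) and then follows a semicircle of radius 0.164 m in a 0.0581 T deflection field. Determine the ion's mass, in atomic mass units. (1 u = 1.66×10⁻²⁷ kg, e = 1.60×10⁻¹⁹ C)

m ≈ 5.67 u

v = E/B₁ = 1.62×10^5 m/s.
From r = mv/(qB₂), m = qB₂r/v = (1×1.60×10^-19)(0.0581)(0.164) / (1.62×10^5) = 9.41×10^-27 kg.
In atomic mass units: m = 9.41×10^-27 / 1.66×10^-27 = 5.67 u.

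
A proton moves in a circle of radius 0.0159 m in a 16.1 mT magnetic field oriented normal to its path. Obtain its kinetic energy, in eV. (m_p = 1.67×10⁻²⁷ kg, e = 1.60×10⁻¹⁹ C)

K ≈ 3.14 eV

v = qBr/m = (1×1.60×10^-19)(0.0161)(0.0159) / (1.67×10^-27) = 2.45×10^4 m/s.
K = ½mv² = 0.5·(1.67×10^-27)·(2.45×10^4)² = 5.02×10^-19 J = 3.14 eV.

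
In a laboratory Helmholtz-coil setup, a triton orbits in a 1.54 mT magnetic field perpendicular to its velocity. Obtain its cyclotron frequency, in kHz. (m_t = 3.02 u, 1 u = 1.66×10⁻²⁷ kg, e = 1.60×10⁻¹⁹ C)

f = qB/(2πm) = (1×1.60×10^-19)(1.54×10^-3) / [2π(5.01×10^-27)] = 7820 Hz.

f ≈ 7.82 kHz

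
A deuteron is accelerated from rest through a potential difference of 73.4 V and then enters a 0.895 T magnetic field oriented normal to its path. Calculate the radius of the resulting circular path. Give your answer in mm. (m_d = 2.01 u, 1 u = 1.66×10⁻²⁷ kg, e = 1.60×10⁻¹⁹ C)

r ≈ 1.95 mm

The kinetic energy gained is K = qV = (1×1.60×10^-19)(73.4) = 1.17×10^-17 J.
v = √(2K/m) = 8.39×10^4 m/s.
r = mv/(qB) = (3.34×10^-27)(8.39×10^4) / [(1×1.60×10^-19)(0.895)] = 1.95×10^-3 m.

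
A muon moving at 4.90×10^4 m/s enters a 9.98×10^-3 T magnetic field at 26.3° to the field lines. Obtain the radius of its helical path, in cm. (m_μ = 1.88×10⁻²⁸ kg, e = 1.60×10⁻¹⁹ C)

Only the perpendicular component v⊥ = v sin26.3° = 2.17×10^4 m/s is bent by the field.
r = m v⊥ /(qB) = (1.88×10^-28)(2.17×10^4) / [(1×1.60×10^-19)(9.98×10^-3)] = 2.56×10^-3 m.

r ≈ 0.256 cm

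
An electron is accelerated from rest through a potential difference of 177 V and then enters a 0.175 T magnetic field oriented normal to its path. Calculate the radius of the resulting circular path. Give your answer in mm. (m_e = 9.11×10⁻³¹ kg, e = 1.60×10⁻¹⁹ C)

r ≈ 0.257 mm

The kinetic energy gained is K = qV = (1×1.60×10^-19)(177) = 2.83×10^-17 J.
v = √(2K/m) = 7.89×10^6 m/s.
r = mv/(qB) = (9.11×10^-31)(7.89×10^6) / [(1×1.60×10^-19)(0.175)] = 2.57×10^-4 m.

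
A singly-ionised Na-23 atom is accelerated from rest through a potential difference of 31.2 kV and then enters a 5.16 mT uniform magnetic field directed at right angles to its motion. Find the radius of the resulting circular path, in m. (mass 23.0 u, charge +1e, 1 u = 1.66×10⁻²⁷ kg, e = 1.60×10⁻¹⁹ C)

The kinetic energy gained is K = qV = (1×1.60×10^-19)(3.12×10^4) = 4.99×10^-15 J.
v = √(2K/m) = 5.11×10^5 m/s.
r = mv/(qB) = (3.82×10^-26)(5.11×10^5) / [(1×1.60×10^-19)(5.16×10^-3)] = 23.6 m.

r ≈ 23.6 m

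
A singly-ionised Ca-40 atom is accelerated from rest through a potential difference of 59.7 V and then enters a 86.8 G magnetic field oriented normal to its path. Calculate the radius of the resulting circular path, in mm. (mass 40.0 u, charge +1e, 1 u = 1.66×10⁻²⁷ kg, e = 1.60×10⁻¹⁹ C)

The kinetic energy gained is K = qV = (1×1.60×10^-19)(59.7) = 9.55×10^-18 J.
v = √(2K/m) = 1.70×10^4 m/s.
r = mv/(qB) = (6.64×10^-26)(1.70×10^4) / [(1×1.60×10^-19)(8.68×10^-3)] = 0.811 m.

r ≈ 811 mm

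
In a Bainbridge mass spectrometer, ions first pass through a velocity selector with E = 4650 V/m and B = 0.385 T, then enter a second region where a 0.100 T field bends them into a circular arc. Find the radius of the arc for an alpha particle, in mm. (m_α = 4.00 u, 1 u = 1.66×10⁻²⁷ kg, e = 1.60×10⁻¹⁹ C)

r ≈ 2.51 mm

The selector passes v = E/B = 4650/0.385 = 1.21×10^4 m/s.
In the deflection region, r = mv/(qB₂) = (6.64×10^-27)(1.21×10^4) / [(2×1.60×10^-19)(0.100)] = 2.51×10^-3 m.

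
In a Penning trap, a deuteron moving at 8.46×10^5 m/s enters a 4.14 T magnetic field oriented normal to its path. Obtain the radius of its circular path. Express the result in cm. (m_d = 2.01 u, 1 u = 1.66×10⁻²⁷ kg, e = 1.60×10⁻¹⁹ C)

The magnetic force provides the centripetal force: qvB = mv²/r, so r = mv/(qB).
r = (3.34×10^-27 kg)(8.46×10^5 m/s) / [(1×1.60×10^-19 C)(4.14 T)] = 4.26×10^-3 m.

r ≈ 0.426 cm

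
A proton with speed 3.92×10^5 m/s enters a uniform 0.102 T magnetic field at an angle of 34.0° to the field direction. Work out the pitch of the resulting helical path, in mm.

The velocity component along B is v∥ = v cos34.0° = 3.25×10^5 m/s.
The cyclotron period T = 2πm/(qB) = 6.43×10^-7 s is set by m, q, B alone.
Pitch = v∥·T = (3.25×10^5)(6.43×10^-7) = 0.209 m.

pitch ≈ 209 mm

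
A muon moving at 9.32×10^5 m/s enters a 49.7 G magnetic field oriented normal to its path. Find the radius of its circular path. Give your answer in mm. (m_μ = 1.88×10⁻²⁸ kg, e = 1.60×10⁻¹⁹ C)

r ≈ 220 mm

The magnetic force provides the centripetal force: qvB = mv²/r, so r = mv/(qB).
r = (1.88×10^-28 kg)(9.32×10^5 m/s) / [(1×1.60×10^-19 C)(4.97×10^-3 T)] = 0.220 m.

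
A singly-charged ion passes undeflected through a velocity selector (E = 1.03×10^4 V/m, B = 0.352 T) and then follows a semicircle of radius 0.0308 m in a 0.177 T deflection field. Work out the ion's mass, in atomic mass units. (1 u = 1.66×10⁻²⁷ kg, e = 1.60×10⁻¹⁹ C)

m ≈ 18.0 u

v = E/B₁ = 2.93×10^4 m/s.
From r = mv/(qB₂), m = qB₂r/v = (1×1.60×10^-19)(0.177)(0.0308) / (2.93×10^4) = 2.98×10^-26 kg.
In atomic mass units: m = 2.98×10^-26 / 1.66×10^-27 = 18.0 u.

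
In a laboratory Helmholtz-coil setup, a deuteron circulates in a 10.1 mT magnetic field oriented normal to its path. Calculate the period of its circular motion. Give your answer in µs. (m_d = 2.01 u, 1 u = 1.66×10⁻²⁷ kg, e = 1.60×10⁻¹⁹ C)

T ≈ 13.0 µs

The cyclotron period is independent of speed: T = 2πm/(qB).
T = 2π(3.34×10^-27) / [(1×1.60×10^-19)(0.0101)] = 1.30×10^-5 s.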